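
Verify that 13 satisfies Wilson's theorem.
(12)! mod 13 = 12. Since this equals -1 (mod 13), Wilson confirms 13 is prime.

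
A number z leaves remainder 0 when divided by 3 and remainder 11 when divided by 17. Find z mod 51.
M = 3 × 17 = 51. M₁ = 17, y₁ ≡ 2 mod 3. M₂ = 3, y₂ ≡ 6 mod 17. z = 0×17×2 + 11×3×6 ≡ 45 mod 51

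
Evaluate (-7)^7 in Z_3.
Using Fermat: (-7)^{2} ≡ 1 (mod 3). 7 ≡ 1 (mod 2). So (-7)^{7} ≡ (-7)^{1} ≡ 2 (mod 3)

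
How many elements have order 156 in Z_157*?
There are φ(157-1) = φ(156) = 48 primitive roots modulo 157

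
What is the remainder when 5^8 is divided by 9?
By repeated squaring (mod 9): 5^{1}≡5, 5^{2}≡7, 5^{4}≡4, 5^{8}≡7. So 5^{8} ≡ 7 (mod 9)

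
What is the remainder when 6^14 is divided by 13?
Using Fermat: 6^{12} ≡ 1 mod 13. 14 ≡ 2 mod 12. So 6^{14} ≡ 6^{2} ≡ 10 mod 13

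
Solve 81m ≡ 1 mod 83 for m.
Since 83 is prime, by Fermat 81^(-1) ≡ 81^{81} ≡ 41 mod 83. Verify: 81 × 41 = 3321 ≡ 1 mod 83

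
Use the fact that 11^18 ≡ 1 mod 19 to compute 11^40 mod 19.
By Fermat: 11^{18} ≡ 1 mod 19. 40 = 2×18 + 4. So 11^{40} ≡ 11^{4} ≡ 11 mod 19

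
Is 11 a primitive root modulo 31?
ord_31(11) divides 30. For each prime q|30: 11^{15}≡30, 11^{10}≡5, 11^{6}≡4, none ≡ 1. So 11 has order 30 and is a primitive root mod 31.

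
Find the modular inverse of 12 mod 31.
Since 31 is prime, by Fermat 12^(-1) ≡ 12^{29} ≡ 13 mod 31. Verify: 12 × 13 = 156 ≡ 1 mod 31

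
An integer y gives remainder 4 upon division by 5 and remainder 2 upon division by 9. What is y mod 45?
M = 5 × 9 = 45. M₁ = 9, y₁ ≡ 4 mod 5. M₂ = 5, y₂ ≡ 2 mod 9. y = 4×9×4 + 2×5×2 ≡ 29 mod 45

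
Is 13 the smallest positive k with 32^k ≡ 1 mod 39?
Powers of 32 mod 39: 32^1≡32, 32^2≡10, 32^3≡8, 32^4≡22, 32^5≡2, 32^6≡25, 32^7≡20, 32^8≡16, 32^9≡5, 32^10≡4, 32^11≡11, 32^12≡1. Already 32^12≡1, so the order is 12 < 13. No, the actual order is 12.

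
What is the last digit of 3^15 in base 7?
Using Fermat: 3^{6} ≡ 1 (mod 7). 15 ≡ 3 (mod 6). So 3^{15} ≡ 3^{3} ≡ 6 (mod 7)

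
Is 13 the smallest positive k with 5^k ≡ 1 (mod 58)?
Powers of 5 mod 58: 5^1≡5, 5^2≡25, 5^3≡9, 5^4≡45, 5^5≡51, 5^6≡23, 5^7≡57, 5^8≡53, 5^9≡33, 5^10≡49, 5^11≡13, 5^12≡7, 5^13≡35, 5^14≡1. 5^13≡35≢1, so ord ≠ 13. No, the actual order is 14.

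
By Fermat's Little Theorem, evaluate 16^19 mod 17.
By Fermat: 16^{16} ≡ 1 (mod 17). So 16^{19} = 16^{16} · 16^{3} ≡ 16^{3} ≡ 16 (mod 17)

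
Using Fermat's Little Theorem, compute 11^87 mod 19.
By Fermat: 11^{18} ≡ 1 (mod 19). 87 = 4×18 + 15. So 11^{87} ≡ 11^{15} ≡ 1 (mod 19)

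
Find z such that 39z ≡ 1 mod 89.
Since 89 is prime, by Fermat 39^(-1) ≡ 39^{87} ≡ 16 mod 89. Verify: 39 × 16 = 624 ≡ 1 mod 89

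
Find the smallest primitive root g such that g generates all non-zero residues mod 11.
g = 2. For each prime q|10: 2^{5}≡10, 2^{2}≡4, none ≡ 1, so ord_11(2) = 10 and 2 is a primitive root.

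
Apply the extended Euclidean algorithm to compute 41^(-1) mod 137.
Extended GCD: 41(-10) + 137(3) = 1. So 41^(-1) ≡ -10 ≡ 127 mod 137. Verify: 41 × 127 = 5207 ≡ 1 mod 137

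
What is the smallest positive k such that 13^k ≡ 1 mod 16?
Powers of 13 mod 16: 13^1≡13, 13^2≡9, 13^3≡5, 13^4≡1. Order = 4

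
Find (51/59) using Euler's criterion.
(51/59) = 51^{29} mod 59 = 1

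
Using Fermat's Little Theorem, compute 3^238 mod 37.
By Fermat: 3^{36} ≡ 1 (mod 37). 238 ≡ 22 (mod 36). So 3^{238} ≡ 3^{22} ≡ 7 (mod 37)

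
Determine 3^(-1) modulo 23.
Since 23 is prime, by Fermat 3^(-1) ≡ 3^{21} ≡ 8 (mod 23). Verify: 3 × 8 = 24 ≡ 1 (mod 23)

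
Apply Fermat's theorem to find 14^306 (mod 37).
By Fermat: 14^{36} ≡ 1 (mod 37). 306 ≡ 18 (mod 36). So 14^{306} ≡ 14^{18} ≡ 36 (mod 37)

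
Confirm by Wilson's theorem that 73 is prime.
(72)! mod 73 = 72. Since this equals -1 (mod 73), Wilson confirms 73 is prime.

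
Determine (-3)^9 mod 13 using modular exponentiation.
By repeated squaring (mod 13): (-3)^{1}≡10, (-3)^{2}≡9, (-3)^{4}≡3, (-3)^{8}≡9. Then (-3)^{9} = (-3)^{8+1} ≡ 9 × 10 ≡ 12 (mod 13)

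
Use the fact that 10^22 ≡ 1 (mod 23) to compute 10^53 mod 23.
By Fermat: 10^{22} ≡ 1 (mod 23). 53 = 2×22 + 9. So 10^{53} ≡ 10^{9} ≡ 20 (mod 23)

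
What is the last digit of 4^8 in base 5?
Using Fermat: 4^{4} ≡ 1 mod 5. 8 ≡ 0 mod 4. So 4^{8} ≡ 4^{0} ≡ 1 mod 5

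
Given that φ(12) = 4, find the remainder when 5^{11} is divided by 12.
By Euler: 5^{4} ≡ 1 (mod 12) since gcd(5, 12) = 1. 11 = 2×4 + 3. So 5^{11} ≡ 5^{3} ≡ 5 (mod 12)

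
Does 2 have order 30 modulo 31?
2^{5} ≡ 1 mod 31 and 5 < 30, so ord_31(2) = 5 ≠ 30 and 2 is not a primitive root.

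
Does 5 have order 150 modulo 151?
5^{75} ≡ 1 mod 151 and 75 < 150, so ord_151(5) = 75 ≠ 150 and 5 is not a primitive root.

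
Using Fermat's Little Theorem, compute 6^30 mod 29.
By Fermat: 6^{28} ≡ 1 mod 29. So 6^{30} = 6^{28} · 6^{2} ≡ 6^{2} ≡ 7 mod 29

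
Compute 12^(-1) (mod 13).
Since 13 is prime, by Fermat 12^(-1) ≡ 12^{11} ≡ 12 (mod 13). Verify: 12 × 12 = 144 ≡ 1 (mod 13)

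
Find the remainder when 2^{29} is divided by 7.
By Fermat: 2^{6} ≡ 1 (mod 7). 29 = 4×6 + 5. So 2^{29} ≡ 2^{5} ≡ 4 (mod 7)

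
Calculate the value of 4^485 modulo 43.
Using Fermat: 4^{42} ≡ 1 mod 43. 485 ≡ 23 mod 42. So 4^{485} ≡ 4^{23} ≡ 16 mod 43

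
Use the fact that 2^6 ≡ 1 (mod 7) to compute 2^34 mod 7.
By Fermat: 2^{6} ≡ 1 (mod 7). 34 = 5×6 + 4. So 2^{34} ≡ 2^{4} ≡ 2 (mod 7)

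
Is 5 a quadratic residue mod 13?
By Euler's criterion: 5^{6} ≡ 12 (mod 13). Since this equals -1 (≡ 12), 5 is not a QR.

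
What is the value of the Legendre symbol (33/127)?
(33/127) = 33^{63} mod 127 = -1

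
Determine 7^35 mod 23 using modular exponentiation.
Using Fermat: 7^{22} ≡ 1 (mod 23). 35 ≡ 13 (mod 22). So 7^{35} ≡ 7^{13} ≡ 20 (mod 23)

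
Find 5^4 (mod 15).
5^{4} = 625 ≡ 10 (mod 15)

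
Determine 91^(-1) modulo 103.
Since 103 is prime, by Fermat 91^(-1) ≡ 91^{101} ≡ 60 (mod 103). Verify: 91 × 60 = 5460 ≡ 1 (mod 103)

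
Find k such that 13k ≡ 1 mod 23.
Since 23 is prime, by Fermat 13^(-1) ≡ 13^{21} ≡ 16 mod 23. Verify: 13 × 16 = 208 ≡ 1 mod 23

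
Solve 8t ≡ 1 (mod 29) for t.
Since 29 is prime, by Fermat 8^(-1) ≡ 8^{27} ≡ 11 (mod 29). Verify: 8 × 11 = 88 ≡ 1 (mod 29)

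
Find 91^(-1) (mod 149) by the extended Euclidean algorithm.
Extended GCD: 91(-18) + 149(11) = 1. So 91^(-1) ≡ -18 ≡ 131 (mod 149). Verify: 91 × 131 = 11921 ≡ 1 (mod 149)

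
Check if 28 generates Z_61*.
28^{20} ≡ 1 mod 61 and 20 < 60, so ord_61(28) = 20 ≠ 60 and 28 is not a primitive root.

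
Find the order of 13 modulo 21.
Powers of 13 mod 21: 13^1≡13, 13^2≡1. So the order of 13 is 2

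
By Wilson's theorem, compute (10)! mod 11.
By Wilson's theorem, (10)! ≡ -1 ≡ 10 mod 11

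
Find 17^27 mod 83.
By repeated squaring mod 83: 17^{1}≡17, 17^{2}≡40, 17^{4}≡23, 17^{8}≡31, 17^{16}≡48. Then 17^{27} = 17^{16+8+2+1} ≡ 48 × 31 × 40 × 17 ≡ 70 mod 83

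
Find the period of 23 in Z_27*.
Powers of 23 mod 27: 23^1≡23, 23^2≡16, 23^3≡17, 23^4≡13, 23^5≡2, 23^6≡19, 23^7≡5, 23^8≡7, 23^9≡26, 23^10≡4, 23^11≡11, 23^12≡10, 23^13≡14, 23^14≡25, 23^15≡8, 23^16≡22, 23^17≡20, 23^18≡1. Order = 18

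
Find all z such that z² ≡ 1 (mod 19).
The square roots of 1 mod 19 are 1 and 18. Verify: 1² = 1 ≡ 1 (mod 19)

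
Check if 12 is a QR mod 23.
By Euler's criterion: 12^{11} ≡ 1 (mod 23). Since this equals 1, 12 is a QR.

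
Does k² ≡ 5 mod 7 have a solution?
By Euler's criterion: 5^{3} ≡ 6 mod 7. Since this equals -1 (≡ 6), 5 is not a QR.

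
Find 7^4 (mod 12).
7^{4} = 2401 ≡ 1 (mod 12)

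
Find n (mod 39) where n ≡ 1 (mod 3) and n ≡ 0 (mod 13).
M = 3 × 13 = 39. M₁ = 13, y₁ ≡ 1 (mod 3). M₂ = 3, y₂ ≡ 9 (mod 13). n = 1×13×1 + 0×3×9 ≡ 13 (mod 39)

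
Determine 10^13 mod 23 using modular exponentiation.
By repeated squaring (mod 23): 10^{1}≡10, 10^{2}≡8, 10^{4}≡18, 10^{8}≡2. Then 10^{13} = 10^{8+4+1} ≡ 2 × 18 × 10 ≡ 15 (mod 23)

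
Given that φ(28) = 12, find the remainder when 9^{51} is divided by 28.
By Euler: 9^{12} ≡ 1 (mod 28) since gcd(9, 28) = 1. 51 = 4×12 + 3. So 9^{51} ≡ 9^{3} ≡ 1 (mod 28)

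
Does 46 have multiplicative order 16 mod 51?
Powers of 46 mod 51: 46^1≡46, 46^2≡25, 46^3≡28, 46^4≡13, 46^5≡37, 46^6≡19, 46^7≡7, 46^8≡16, 46^9≡22, 46^10≡43, 46^11≡40, 46^12≡4, 46^13≡31, 46^14≡49, 46^15≡10, 46^16≡1. First k with 46^k≡1 is k=16. Yes, ord_51(46) = 16.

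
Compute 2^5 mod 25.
By repeated squaring (mod 25): 2^{1}≡2, 2^{2}≡4, 2^{4}≡16. Then 2^{5} = 2^{4+1} ≡ 16 × 2 ≡ 7 (mod 25)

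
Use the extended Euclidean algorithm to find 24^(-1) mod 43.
Extended GCD: 24(9) + 43(-5) = 1. So 24^(-1) ≡ 9 (mod 43). Verify: 24 × 9 = 216 ≡ 1 (mod 43)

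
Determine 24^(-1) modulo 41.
Since 41 is prime, by Fermat 24^(-1) ≡ 24^{39} ≡ 12 mod 41. Verify: 24 × 12 = 288 ≡ 1 mod 41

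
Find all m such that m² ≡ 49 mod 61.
The square roots of 49 mod 61 are 54 and 7. Verify: 54² = 2916 ≡ 49 mod 61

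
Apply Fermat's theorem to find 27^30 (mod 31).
By Fermat's Little Theorem, 27^{30} ≡ 1 (mod 31) since 31 is prime and gcd(27, 31) = 1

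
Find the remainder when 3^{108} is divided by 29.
By Fermat: 3^{28} ≡ 1 (mod 29). 108 = 3×28 + 24. So 3^{108} ≡ 3^{24} ≡ 24 (mod 29)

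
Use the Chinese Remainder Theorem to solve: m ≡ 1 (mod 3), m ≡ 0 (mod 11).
M = 3 × 11 = 33. M₁ = 11, y₁ ≡ 2 (mod 3). M₂ = 3, y₂ ≡ 4 (mod 11). m = 1×11×2 + 0×3×4 ≡ 22 (mod 33)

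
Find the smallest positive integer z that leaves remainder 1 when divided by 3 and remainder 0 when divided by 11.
M = 3 × 11 = 33. M₁ = 11, y₁ ≡ 2 mod 3. M₂ = 3, y₂ ≡ 4 mod 11. z = 1×11×2 + 0×3×4 ≡ 22 mod 33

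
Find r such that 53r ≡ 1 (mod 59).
Since 59 is prime, by Fermat 53^(-1) ≡ 53^{57} ≡ 49 (mod 59). Verify: 53 × 49 = 2597 ≡ 1 (mod 59)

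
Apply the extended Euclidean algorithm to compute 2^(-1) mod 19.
Extended GCD: 2(-9) + 19(1) = 1. So 2^(-1) ≡ -9 ≡ 10 (mod 19). Verify: 2 × 10 = 20 ≡ 1 (mod 19)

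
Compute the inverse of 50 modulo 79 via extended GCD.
Extended GCD: 50(-30) + 79(19) = 1. So 50^(-1) ≡ -30 ≡ 49 (mod 79). Verify: 50 × 49 = 2450 ≡ 1 (mod 79)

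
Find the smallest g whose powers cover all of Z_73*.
g = 5. For each prime q|72: 5^{36}≡72, 5^{24}≡8, none ≡ 1, so ord_73(5) = 72 and 5 is a primitive root.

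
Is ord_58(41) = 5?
Powers of 41 mod 58: 41^1≡41, 41^2≡57, 41^3≡17, 41^4≡1. Already 41^4≡1, so the order is 4 < 5. No, the actual order is 4.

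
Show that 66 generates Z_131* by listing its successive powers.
66^1, 66^2, ..., 66^{130} mod 131: [66, 33, 82, 41, 86, 43, 87, 109, 120, 60, 30, 15, 73, 102, 51, 91, 111, 121, 126, 63, 97, 114, 57, 94, 47, 89, 110, 55, 93, 112, 56, 28, 14, 7, 69, 100, 50, 25, 78, 39, 85, 108, 54, 27, 79, 105, 118, 59, 95, 113, 122, 61, 96, 48, 24, 12, 6, 3, 67, 99, 115, 123, 127, 129, 130, 65, 98, 49, 90, 45, 88, 44, 22, 11, 71, 101, 116, 58, 29, 80, 40, 20, 10, 5, 68, 34, 17, 74, 37, 84, 42, 21, 76, 38, 19, 75, 103, 117, 124, 62, 31, 81, 106, 53, 92, 46, 23, 77, 104, 52, 26, 13, 72, 36, 18, 9, 70, 35, 83, 107, 119, 125, 128, 64, 32, 16, 8, 4, 2, 1]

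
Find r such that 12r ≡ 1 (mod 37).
Since 37 is prime, by Fermat 12^(-1) ≡ 12^{35} ≡ 34 (mod 37). Verify: 12 × 34 = 408 ≡ 1 (mod 37)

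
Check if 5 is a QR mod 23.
By Euler's criterion: 5^{11} ≡ 22 (mod 23). Since this equals -1 (≡ 22), 5 is not a QR.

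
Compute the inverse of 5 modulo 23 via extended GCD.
Extended GCD: 5(-9) + 23(2) = 1. So 5^(-1) ≡ -9 ≡ 14 (mod 23). Verify: 5 × 14 = 70 ≡ 1 (mod 23)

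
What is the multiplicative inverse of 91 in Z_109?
Since 109 is prime, by Fermat 91^(-1) ≡ 91^{107} ≡ 6 (mod 109). Verify: 91 × 6 = 546 ≡ 1 (mod 109)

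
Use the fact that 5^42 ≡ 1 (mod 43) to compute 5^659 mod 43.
By Fermat: 5^{42} ≡ 1 (mod 43). 659 ≡ 29 (mod 42). So 5^{659} ≡ 5^{29} ≡ 30 (mod 43)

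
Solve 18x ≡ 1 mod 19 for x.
Since 19 is prime, by Fermat 18^(-1) ≡ 18^{17} ≡ 18 mod 19. Verify: 18 × 18 = 324 ≡ 1 mod 19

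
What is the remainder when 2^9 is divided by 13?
By repeated squaring mod 13: 2^{1}≡2, 2^{2}≡4, 2^{4}≡3, 2^{8}≡9. Then 2^{9} = 2^{8+1} ≡ 9 × 2 ≡ 5 mod 13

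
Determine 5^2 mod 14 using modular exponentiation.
5^{2} = 25 ≡ 11 (mod 14)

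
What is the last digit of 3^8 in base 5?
Using Fermat: 3^{4} ≡ 1 mod 5. 8 ≡ 0 mod 4. So 3^{8} ≡ 3^{0} ≡ 1 mod 5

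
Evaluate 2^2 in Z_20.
2^{2} = 4 ≡ 4 mod 20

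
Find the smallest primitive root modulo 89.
g = 3. For each prime q|88: 3^{44}≡88, 3^{8}≡64, none ≡ 1, so ord_89(3) = 88 and 3 is a primitive root.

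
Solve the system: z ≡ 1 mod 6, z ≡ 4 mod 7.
M = 6 × 7 = 42. M₁ = 7, y₁ ≡ 1 mod 6. M₂ = 6, y₂ ≡ 6 mod 7. z = 1×7×1 + 4×6×6 ≡ 25 mod 42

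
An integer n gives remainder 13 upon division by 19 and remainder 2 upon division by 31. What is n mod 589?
M = 19 × 31 = 589. M₁ = 31, y₁ ≡ 8 mod 19. M₂ = 19, y₂ ≡ 18 mod 31. n = 13×31×8 + 2×19×18 ≡ 374 mod 589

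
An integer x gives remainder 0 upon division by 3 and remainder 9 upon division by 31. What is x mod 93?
M = 3 × 31 = 93. M₁ = 31, y₁ ≡ 1 mod 3. M₂ = 3, y₂ ≡ 21 mod 31. x = 0×31×1 + 9×3×21 ≡ 9 mod 93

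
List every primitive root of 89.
There are φ(88) = 40 primitive roots mod 89: {3, 6, 7, 13, 14, 15, 19, 23, 24, 26, 27, 28, 29, 30, 31, 33, 35, 38, 41, 43, 46, 48, 51, 54, 56, 58, 59, 60, 61, 62, 63, 65, 66, 70, 74, 75, 76, 82, 83, 86}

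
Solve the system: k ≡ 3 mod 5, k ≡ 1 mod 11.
M = 5 × 11 = 55. M₁ = 11, y₁ ≡ 1 mod 5. M₂ = 5, y₂ ≡ 9 mod 11. k = 3×11×1 + 1×5×9 ≡ 23 mod 55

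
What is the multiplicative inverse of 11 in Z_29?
Since 29 is prime, by Fermat 11^(-1) ≡ 11^{27} ≡ 8 mod 29. Verify: 11 × 8 = 88 ≡ 1 mod 29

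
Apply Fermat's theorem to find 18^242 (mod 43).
By Fermat: 18^{42} ≡ 1 (mod 43). 242 ≡ 32 (mod 42). So 18^{242} ≡ 18^{32} ≡ 38 (mod 43)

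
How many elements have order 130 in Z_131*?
There are φ(131-1) = φ(130) = 48 primitive roots modulo 131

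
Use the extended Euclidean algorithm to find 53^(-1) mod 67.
Extended GCD: 53(-24) + 67(19) = 1. So 53^(-1) ≡ -24 ≡ 43 (mod 67). Verify: 53 × 43 = 2279 ≡ 1 (mod 67)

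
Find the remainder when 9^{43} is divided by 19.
By Fermat: 9^{18} ≡ 1 mod 19. 43 = 2×18 + 7. So 9^{43} ≡ 9^{7} ≡ 4 mod 19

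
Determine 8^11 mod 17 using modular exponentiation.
By repeated squaring (mod 17): 8^{1}≡8, 8^{2}≡13, 8^{4}≡16, 8^{8}≡1. Then 8^{11} = 8^{8+2+1} ≡ 1 × 13 × 8 ≡ 2 (mod 17)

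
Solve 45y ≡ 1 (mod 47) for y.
Since 47 is prime, by Fermat 45^(-1) ≡ 45^{45} ≡ 23 (mod 47). Verify: 45 × 23 = 1035 ≡ 1 (mod 47)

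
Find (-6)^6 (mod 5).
Using Fermat: (-6)^{4} ≡ 1 (mod 5). 6 ≡ 2 (mod 4). So (-6)^{6} ≡ (-6)^{2} ≡ 1 (mod 5)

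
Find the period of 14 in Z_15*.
Powers of 14 mod 15: 14^1≡14, 14^2≡1. So the order of 14 is 2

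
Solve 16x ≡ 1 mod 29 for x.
Since 29 is prime, by Fermat 16^(-1) ≡ 16^{27} ≡ 20 mod 29. Verify: 16 × 20 = 320 ≡ 1 mod 29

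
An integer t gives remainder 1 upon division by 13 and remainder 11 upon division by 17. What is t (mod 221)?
M = 13 × 17 = 221. M₁ = 17, y₁ ≡ 10 (mod 13). M₂ = 13, y₂ ≡ 4 (mod 17). t = 1×17×10 + 11×13×4 ≡ 79 (mod 221)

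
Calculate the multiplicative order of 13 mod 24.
Powers of 13 mod 24: 13^1≡13, 13^2≡1. Order = 2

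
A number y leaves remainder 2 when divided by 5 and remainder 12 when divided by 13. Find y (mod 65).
M = 5 × 13 = 65. M₁ = 13, y₁ ≡ 2 (mod 5). M₂ = 5, y₂ ≡ 8 (mod 13). y = 2×13×2 + 12×5×8 ≡ 12 (mod 65)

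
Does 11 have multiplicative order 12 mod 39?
Powers of 11 mod 39: 11^1≡11, 11^2≡4, 11^3≡5, 11^4≡16, 11^5≡20, 11^6≡25, 11^7≡2, 11^8≡22, 11^9≡8, 11^10≡10, 11^11≡32, 11^12≡1. First k with 11^k≡1 is k=12. Yes, ord_39(11) = 12.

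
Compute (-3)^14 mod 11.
Using Fermat: (-3)^{10} ≡ 1 mod 11. 14 ≡ 4 mod 10. So (-3)^{14} ≡ (-3)^{4} ≡ 4 mod 11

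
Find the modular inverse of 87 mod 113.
Since 113 is prime, by Fermat 87^(-1) ≡ 87^{111} ≡ 13 (mod 113). Verify: 87 × 13 = 1131 ≡ 1 (mod 113)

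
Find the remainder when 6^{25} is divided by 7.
By Fermat: 6^{6} ≡ 1 mod 7. 25 = 4×6 + 1. So 6^{25} ≡ 6^{1} ≡ 6 mod 7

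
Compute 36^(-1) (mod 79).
Since 79 is prime, by Fermat 36^(-1) ≡ 36^{77} ≡ 11 (mod 79). Verify: 36 × 11 = 396 ≡ 1 (mod 79)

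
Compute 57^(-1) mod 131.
Since 131 is prime, by Fermat 57^(-1) ≡ 57^{129} ≡ 23 mod 131. Verify: 57 × 23 = 1311 ≡ 1 mod 131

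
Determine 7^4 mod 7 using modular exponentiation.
7^{4} = 2401 ≡ 0 (mod 7)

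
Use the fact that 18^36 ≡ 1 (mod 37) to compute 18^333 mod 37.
By Fermat: 18^{36} ≡ 1 (mod 37). 333 ≡ 9 (mod 36). So 18^{333} ≡ 18^{9} ≡ 31 (mod 37)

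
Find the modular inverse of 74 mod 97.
Since 97 is prime, by Fermat 74^(-1) ≡ 74^{95} ≡ 59 (mod 97). Verify: 74 × 59 = 4366 ≡ 1 (mod 97)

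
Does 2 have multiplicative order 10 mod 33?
Powers of 2 mod 33: 2^1≡2, 2^2≡4, 2^3≡8, 2^4≡16, 2^5≡32, 2^6≡31, 2^7≡29, 2^8≡25, 2^9≡17, 2^10≡1. First k with 2^k≡1 is k=10. Yes, ord_33(2) = 10.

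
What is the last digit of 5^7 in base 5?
By repeated squaring mod 5: 5^{1}≡0, 5^{2}≡0, 5^{4}≡0. Then 5^{7} = 5^{4+2+1} ≡ 0 × 0 × 0 ≡ 0 mod 5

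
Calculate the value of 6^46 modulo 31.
Using Fermat: 6^{30} ≡ 1 mod 31. 46 ≡ 16 mod 30. So 6^{46} ≡ 6^{16} ≡ 25 mod 31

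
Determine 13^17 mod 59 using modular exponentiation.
By repeated squaring mod 59: 13^{1}≡13, 13^{2}≡51, 13^{4}≡5, 13^{8}≡25, 13^{16}≡35. Then 13^{17} = 13^{16+1} ≡ 35 × 13 ≡ 42 mod 59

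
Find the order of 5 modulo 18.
Powers of 5 mod 18: 5^1≡5, 5^2≡7, 5^3≡17, 5^4≡13, 5^5≡11, 5^6≡1. ord_18(5) = 6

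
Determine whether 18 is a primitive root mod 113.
18^{8} ≡ 1 (mod 113) and 8 < 112, so ord_113(18) = 8 ≠ 112 and 18 is not a primitive root.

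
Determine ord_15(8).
Powers of 8 mod 15: 8^1≡8, 8^2≡4, 8^3≡2, 8^4≡1. So the order of 8 is 4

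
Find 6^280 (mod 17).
Using Fermat: 6^{16} ≡ 1 (mod 17). 280 ≡ 8 (mod 16). So 6^{280} ≡ 6^{8} ≡ 16 (mod 17)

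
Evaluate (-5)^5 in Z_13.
By repeated squaring (mod 13): (-5)^{1}≡8, (-5)^{2}≡12, (-5)^{4}≡1. Then (-5)^{5} = (-5)^{4+1} ≡ 1 × 8 ≡ 8 (mod 13)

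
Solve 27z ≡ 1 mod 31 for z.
Since 31 is prime, by Fermat 27^(-1) ≡ 27^{29} ≡ 23 mod 31. Verify: 27 × 23 = 621 ≡ 1 mod 31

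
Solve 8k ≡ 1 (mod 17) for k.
Since 17 is prime, by Fermat 8^(-1) ≡ 8^{15} ≡ 15 (mod 17). Verify: 8 × 15 = 120 ≡ 1 (mod 17)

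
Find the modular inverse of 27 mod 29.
Since 29 is prime, by Fermat 27^(-1) ≡ 27^{27} ≡ 14 (mod 29). Verify: 27 × 14 = 378 ≡ 1 (mod 29)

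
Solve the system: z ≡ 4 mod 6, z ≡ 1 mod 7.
M = 6 × 7 = 42. M₁ = 7, y₁ ≡ 1 mod 6. M₂ = 6, y₂ ≡ 6 mod 7. z = 4×7×1 + 1×6×6 ≡ 22 mod 42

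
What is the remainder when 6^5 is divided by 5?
Using Fermat: 6^{4} ≡ 1 mod 5. 5 ≡ 1 mod 4. So 6^{5} ≡ 6^{1} ≡ 1 mod 5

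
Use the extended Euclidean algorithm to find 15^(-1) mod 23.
Extended GCD: 15(-3) + 23(2) = 1. So 15^(-1) ≡ -3 ≡ 20 (mod 23). Verify: 15 × 20 = 300 ≡ 1 (mod 23)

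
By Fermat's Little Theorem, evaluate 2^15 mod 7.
By Fermat: 2^{6} ≡ 1 mod 7. 15 = 2×6 + 3. So 2^{15} ≡ 2^{3} ≡ 1 mod 7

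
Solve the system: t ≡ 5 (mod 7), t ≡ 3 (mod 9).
M = 7 × 9 = 63. M₁ = 9, y₁ ≡ 4 (mod 7). M₂ = 7, y₂ ≡ 4 (mod 9). t = 5×9×4 + 3×7×4 ≡ 12 (mod 63)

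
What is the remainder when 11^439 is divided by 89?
Using Fermat: 11^{88} ≡ 1 mod 89. 439 ≡ 87 mod 88. So 11^{439} ≡ 11^{87} ≡ 81 mod 89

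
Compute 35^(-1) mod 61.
Since 61 is prime, by Fermat 35^(-1) ≡ 35^{59} ≡ 7 mod 61. Verify: 35 × 7 = 245 ≡ 1 mod 61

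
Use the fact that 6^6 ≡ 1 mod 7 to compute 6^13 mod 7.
By Fermat: 6^{6} ≡ 1 mod 7. 13 = 2×6 + 1. So 6^{13} ≡ 6^{1} ≡ 6 mod 7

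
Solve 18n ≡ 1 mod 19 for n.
Since 19 is prime, by Fermat 18^(-1) ≡ 18^{17} ≡ 18 mod 19. Verify: 18 × 18 = 324 ≡ 1 mod 19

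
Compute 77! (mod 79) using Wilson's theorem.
(78)! = (77)! × (78) ≡ -1 (mod 79). So (77)! ≡ -1 × (78)^(-1) ≡ (-1)×(-1) = 1 (mod 79)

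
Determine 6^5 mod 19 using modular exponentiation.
By repeated squaring (mod 19): 6^{1}≡6, 6^{2}≡17, 6^{4}≡4. Then 6^{5} = 6^{4+1} ≡ 4 × 6 ≡ 5 (mod 19)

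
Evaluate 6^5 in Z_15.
By repeated squaring (mod 15): 6^{1}≡6, 6^{2}≡6, 6^{4}≡6. Then 6^{5} = 6^{4+1} ≡ 6 × 6 ≡ 6 (mod 15)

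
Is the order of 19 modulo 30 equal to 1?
Powers of 19 mod 30: 19^1≡19, 19^2≡1. 19^1≡19≢1, so ord ≠ 1. No, the actual order is 2.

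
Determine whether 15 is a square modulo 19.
By Euler's criterion: 15^{9} ≡ 18 (mod 19). Since this equals -1 (≡ 18), 15 is not a QR.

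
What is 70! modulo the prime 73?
(72)! = (70)! × (71) × (72) ≡ -1 mod 73. So (70)! ≡ -1 × [(72)(71)]^(-1) ≡ 36 mod 73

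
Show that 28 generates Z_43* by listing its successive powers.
28^1, 28^2, ..., 28^{42} mod 43: [28, 10, 22, 14, 5, 11, 7, 24, 27, 25, 12, 35, 34, 6, 39, 17, 3, 41, 30, 23, 42, 15, 33, 21, 29, 38, 32, 36, 19, 16, 18, 31, 8, 9, 37, 4, 26, 40, 2, 13, 20, 1]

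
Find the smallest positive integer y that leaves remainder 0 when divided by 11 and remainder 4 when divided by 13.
M = 11 × 13 = 143. M₁ = 13, y₁ ≡ 6 mod 11. M₂ = 11, y₂ ≡ 6 mod 13. y = 0×13×6 + 4×11×6 ≡ 121 mod 143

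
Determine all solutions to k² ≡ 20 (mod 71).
The square roots of 20 mod 71 are 37 and 34. Verify: 37² = 1369 ≡ 20 (mod 71)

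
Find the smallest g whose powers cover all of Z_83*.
g = 2. Powers: [2, 4, 8, 16, 32, 64, ...] generates all 82 non-zero residues.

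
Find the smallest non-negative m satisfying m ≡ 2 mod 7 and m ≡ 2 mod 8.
M = 7 × 8 = 56. M₁ = 8, y₁ ≡ 1 mod 7. M₂ = 7, y₂ ≡ 7 mod 8. m = 2×8×1 + 2×7×7 ≡ 2 mod 56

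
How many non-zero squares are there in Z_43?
Exactly half the non-zero residues mod a prime are QRs: (43-1)/2 = 21.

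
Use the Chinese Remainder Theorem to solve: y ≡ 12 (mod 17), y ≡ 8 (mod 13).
M = 17 × 13 = 221. M₁ = 13, y₁ ≡ 4 (mod 17). M₂ = 17, y₂ ≡ 10 (mod 13). y = 12×13×4 + 8×17×10 ≡ 216 (mod 221)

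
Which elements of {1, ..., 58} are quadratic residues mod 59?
Quadratic residues modulo 59: {1, 3, 4, 5, 7, 9, 12, 15, 16, 17, 19, 20, 21, 22, 25, 26, 27, 28, 29, 35, 36, 41, 45, 46, 48, 49, 51, 53, 57}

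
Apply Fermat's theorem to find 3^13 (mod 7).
By Fermat: 3^{6} ≡ 1 (mod 7). 13 = 2×6 + 1. So 3^{13} ≡ 3^{1} ≡ 3 (mod 7)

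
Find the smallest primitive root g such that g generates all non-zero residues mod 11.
g = 2. For each prime q|10: 2^{5}≡10, 2^{2}≡4, none ≡ 1, so ord_11(2) = 10 and 2 is a primitive root.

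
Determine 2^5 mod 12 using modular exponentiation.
By repeated squaring mod 12: 2^{1}≡2, 2^{2}≡4, 2^{4}≡4. Then 2^{5} = 2^{4+1} ≡ 4 × 2 ≡ 8 mod 12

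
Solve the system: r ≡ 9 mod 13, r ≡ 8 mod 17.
M = 13 × 17 = 221. M₁ = 17, y₁ ≡ 10 mod 13. M₂ = 13, y₂ ≡ 4 mod 17. r = 9×17×10 + 8×13×4 ≡ 178 mod 221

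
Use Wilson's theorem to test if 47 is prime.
(46)! mod 47 = 46. Since 46 ≡ -1 (mod 47), 47 is prime.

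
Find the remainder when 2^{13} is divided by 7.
By Fermat: 2^{6} ≡ 1 (mod 7). 13 = 2×6 + 1. So 2^{13} ≡ 2^{1} ≡ 2 (mod 7)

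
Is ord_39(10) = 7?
Powers of 10 mod 39: 10^1≡10, 10^2≡22, 10^3≡25, 10^4≡16, 10^5≡4, 10^6≡1. Already 10^6≡1, so the order is 6 < 7. No, the actual order is 6.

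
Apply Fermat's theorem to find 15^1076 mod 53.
By Fermat: 15^{52} ≡ 1 mod 53. 1076 ≡ 36 mod 52. So 15^{1076} ≡ 15^{36} ≡ 28 mod 53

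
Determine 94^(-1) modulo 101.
Since 101 is prime, by Fermat 94^(-1) ≡ 94^{99} ≡ 72 (mod 101). Verify: 94 × 72 = 6768 ≡ 1 (mod 101)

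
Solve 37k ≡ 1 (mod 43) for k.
Since 43 is prime, by Fermat 37^(-1) ≡ 37^{41} ≡ 7 (mod 43). Verify: 37 × 7 = 259 ≡ 1 (mod 43)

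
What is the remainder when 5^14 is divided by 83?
By repeated squaring (mod 83): 5^{1}≡5, 5^{2}≡25, 5^{4}≡44, 5^{8}≡27. Then 5^{14} = 5^{8+4+2} ≡ 27 × 44 × 25 ≡ 69 (mod 83)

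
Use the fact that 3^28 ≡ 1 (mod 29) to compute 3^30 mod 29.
By Fermat: 3^{28} ≡ 1 (mod 29). So 3^{30} = 3^{28} · 3^{2} ≡ 3^{2} ≡ 9 (mod 29)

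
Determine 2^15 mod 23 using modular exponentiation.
By repeated squaring (mod 23): 2^{1}≡2, 2^{2}≡4, 2^{4}≡16, 2^{8}≡3. Then 2^{15} = 2^{8+4+2+1} ≡ 3 × 16 × 4 × 2 ≡ 16 (mod 23)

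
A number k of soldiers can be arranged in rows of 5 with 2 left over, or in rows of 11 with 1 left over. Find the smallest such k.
M = 5 × 11 = 55. M₁ = 11, y₁ ≡ 1 mod 5. M₂ = 5, y₂ ≡ 9 mod 11. k = 2×11×1 + 1×5×9 ≡ 12 mod 55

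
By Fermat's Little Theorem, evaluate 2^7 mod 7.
By Fermat: 2^{6} ≡ 1 (mod 7). So 2^{7} = 2^{6} · 2^{1} ≡ 2^{1} ≡ 2 (mod 7)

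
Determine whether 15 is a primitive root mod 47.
ord_47(15) divides 46. For each prime q|46: 15^{23}≡46, 15^{2}≡37, none ≡ 1. So 15 has order 46 and is a primitive root mod 47.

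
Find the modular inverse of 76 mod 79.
Since 79 is prime, by Fermat 76^(-1) ≡ 76^{77} ≡ 26 mod 79. Verify: 76 × 26 = 1976 ≡ 1 mod 79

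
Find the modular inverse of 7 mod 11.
Since 11 is prime, by Fermat 7^(-1) ≡ 7^{9} ≡ 8 mod 11. Verify: 7 × 8 = 56 ≡ 1 mod 11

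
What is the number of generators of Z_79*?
A prime p has φ(p-1) primitive roots; here φ(78) = 24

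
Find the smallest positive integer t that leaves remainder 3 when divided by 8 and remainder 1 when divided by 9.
M = 8 × 9 = 72. M₁ = 9, y₁ ≡ 1 (mod 8). M₂ = 8, y₂ ≡ 8 (mod 9). t = 3×9×1 + 1×8×8 ≡ 19 (mod 72)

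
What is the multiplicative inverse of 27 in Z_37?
Since 37 is prime, by Fermat 27^(-1) ≡ 27^{35} ≡ 11 (mod 37). Verify: 27 × 11 = 297 ≡ 1 (mod 37)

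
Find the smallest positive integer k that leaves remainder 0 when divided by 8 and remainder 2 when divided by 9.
M = 8 × 9 = 72. M₁ = 9, y₁ ≡ 1 (mod 8). M₂ = 8, y₂ ≡ 8 (mod 9). k = 0×9×1 + 2×8×8 ≡ 56 (mod 72)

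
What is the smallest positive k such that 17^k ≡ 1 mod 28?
Powers of 17 mod 28: 17^1≡17, 17^2≡9, 17^3≡13, 17^4≡25, 17^5≡5, 17^6≡1. So the order of 17 is 6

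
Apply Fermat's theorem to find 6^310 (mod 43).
By Fermat: 6^{42} ≡ 1 (mod 43). 310 ≡ 16 (mod 42). So 6^{310} ≡ 6^{16} ≡ 6 (mod 43)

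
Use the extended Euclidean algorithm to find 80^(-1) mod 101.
Extended GCD: 80(24) + 101(-19) = 1. So 80^(-1) ≡ 24 mod 101. Verify: 80 × 24 = 1920 ≡ 1 mod 101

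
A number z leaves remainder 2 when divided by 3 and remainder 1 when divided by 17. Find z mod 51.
M = 3 × 17 = 51. M₁ = 17, y₁ ≡ 2 mod 3. M₂ = 3, y₂ ≡ 6 mod 17. z = 2×17×2 + 1×3×6 ≡ 35 mod 51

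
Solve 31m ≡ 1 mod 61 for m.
Since 61 is prime, by Fermat 31^(-1) ≡ 31^{59} ≡ 2 mod 61. Verify: 31 × 2 = 62 ≡ 1 mod 61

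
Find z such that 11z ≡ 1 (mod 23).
Since 23 is prime, by Fermat 11^(-1) ≡ 11^{21} ≡ 21 (mod 23). Verify: 11 × 21 = 231 ≡ 1 (mod 23)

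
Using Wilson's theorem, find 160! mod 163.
(162)! = (160)! × (161) × (162) ≡ -1 (mod 163). So (160)! ≡ -1 × [(162)(161)]^(-1) ≡ 81 (mod 163)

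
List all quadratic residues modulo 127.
Quadratic residues modulo 127: {1, 2, 4, 8, 9, 11, 13, 15, 16, 17, 18, 19, 21, 22, 25, 26, 30, 31, 32, 34, 35, 36, 37, 38, 41, 42, 44, 47, 49, 50, 52, 60, 61, 62, 64, 68, 69, 70, 71, 72, 73, 74, 76, 79, 81, 82, 84, 87, 88, 94, 98, 99, 100, 103, 104, 107, 113, 115, 117, 120, 121, 122, 124}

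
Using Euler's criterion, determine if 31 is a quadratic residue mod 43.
By Euler's criterion: 31^{21} ≡ 1 (mod 43). Since this equals 1, 31 is a QR.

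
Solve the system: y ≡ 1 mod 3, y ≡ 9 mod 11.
M = 3 × 11 = 33. M₁ = 11, y₁ ≡ 2 mod 3. M₂ = 3, y₂ ≡ 4 mod 11. y = 1×11×2 + 9×3×4 ≡ 31 mod 33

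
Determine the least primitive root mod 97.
g = 5. Powers: [5, 25, 28, 43, 21, 8, ...] generates all 96 non-zero residues.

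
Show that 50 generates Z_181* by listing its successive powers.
50^1, 50^2, ..., 50^{180} mod 181: [50, 147, 110, 70, 61, 154, 98, 13, 107, 101, 163, 5, 69, 11, 7, 169, 124, 46, 128, 65, 173, 143, 91, 25, 164, 55, 35, 121, 77, 49, 97, 144, 141, 172, 93, 125, 96, 94, 175, 62, 23, 64, 123, 177, 162, 136, 103, 82, 118, 108, 151, 129, 115, 139, 72, 161, 86, 137, 153, 48, 47, 178, 31, 102, 32, 152, 179, 81, 68, 142, 41, 59, 54, 166, 155, 148, 160, 36, 171, 43, 159, 167, 24, 114, 89, 106, 51, 16, 76, 180, 131, 34, 71, 111, 120, 27, 83, 168, 74, 80, 18, 176, 112, 170, 174, 12, 57, 135, 53, 116, 8, 38, 90, 156, 17, 126, 146, 60, 104, 132, 84, 37, 40, 9, 88, 56, 85, 87, 6, 119, 158, 117, 58, 4, 19, 45, 78, 99, 63, 73, 30, 52, 66, 42, 109, 20, 95, 44, 28, 133, 134, 3, 150, 79, 149, 29, 2, 100, 113, 39, 140, 122, 127, 15, 26, 33, 21, 145, 10, 138, 22, 14, 157, 67, 92, 75, 130, 165, 105, 1]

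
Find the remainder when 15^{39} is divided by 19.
By Fermat: 15^{18} ≡ 1 (mod 19). 39 = 2×18 + 3. So 15^{39} ≡ 15^{3} ≡ 12 (mod 19)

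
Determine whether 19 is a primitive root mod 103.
19^{51} ≡ 1 (mod 103) and 51 < 102, so ord_103(19) = 51 ≠ 102 and 19 is not a primitive root.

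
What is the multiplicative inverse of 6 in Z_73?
Since 73 is prime, by Fermat 6^(-1) ≡ 6^{71} ≡ 61 mod 73. Verify: 6 × 61 = 366 ≡ 1 mod 73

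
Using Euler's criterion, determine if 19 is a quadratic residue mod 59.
By Euler's criterion: 19^{29} ≡ 1 mod 59. Since this equals 1, 19 is a QR.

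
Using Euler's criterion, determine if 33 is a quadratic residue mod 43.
By Euler's criterion: 33^{21} ≡ 42 (mod 43). Since this equals -1 (≡ 42), 33 is not a QR.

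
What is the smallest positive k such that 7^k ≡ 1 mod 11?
Powers of 7 mod 11: 7^1≡7, 7^2≡5, 7^3≡2, 7^4≡3, 7^5≡10, 7^6≡4, 7^7≡6, 7^8≡9, 7^9≡8, 7^10≡1. So the order of 7 is 10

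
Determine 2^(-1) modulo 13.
Since 13 is prime, by Fermat 2^(-1) ≡ 2^{11} ≡ 7 mod 13. Verify: 2 × 7 = 14 ≡ 1 mod 13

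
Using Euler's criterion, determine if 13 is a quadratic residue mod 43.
By Euler's criterion: 13^{21} ≡ 1 (mod 43). Since this equals 1, 13 is a QR.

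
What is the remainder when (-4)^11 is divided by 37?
By repeated squaring mod 37: (-4)^{1}≡33, (-4)^{2}≡16, (-4)^{4}≡34, (-4)^{8}≡9. Then (-4)^{11} = (-4)^{8+2+1} ≡ 9 × 16 × 33 ≡ 16 mod 37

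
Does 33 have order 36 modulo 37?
33^{9} ≡ 1 (mod 37) and 9 < 36, so ord_37(33) = 9 ≠ 36 and 33 is not a primitive root.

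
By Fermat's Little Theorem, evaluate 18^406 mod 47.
By Fermat: 18^{46} ≡ 1 mod 47. 406 ≡ 38 mod 46. So 18^{406} ≡ 18^{38} ≡ 37 mod 47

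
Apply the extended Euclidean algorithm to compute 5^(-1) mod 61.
Extended GCD: 5(-12) + 61(1) = 1. So 5^(-1) ≡ -12 ≡ 49 (mod 61). Verify: 5 × 49 = 245 ≡ 1 (mod 61)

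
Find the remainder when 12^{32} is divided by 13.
By Fermat: 12^{12} ≡ 1 mod 13. 32 = 2×12 + 8. So 12^{32} ≡ 12^{8} ≡ 1 mod 13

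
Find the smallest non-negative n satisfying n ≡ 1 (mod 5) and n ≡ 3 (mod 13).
M = 5 × 13 = 65. M₁ = 13, y₁ ≡ 2 (mod 5). M₂ = 5, y₂ ≡ 8 (mod 13). n = 1×13×2 + 3×5×8 ≡ 16 (mod 65)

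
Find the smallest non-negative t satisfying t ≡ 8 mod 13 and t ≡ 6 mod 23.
M = 13 × 23 = 299. M₁ = 23, y₁ ≡ 4 mod 13. M₂ = 13, y₂ ≡ 16 mod 23. t = 8×23×4 + 6×13×16 ≡ 190 mod 299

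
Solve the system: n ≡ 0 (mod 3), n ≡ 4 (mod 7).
M = 3 × 7 = 21. M₁ = 7, y₁ ≡ 1 (mod 3). M₂ = 3, y₂ ≡ 5 (mod 7). n = 0×7×1 + 4×3×5 ≡ 18 (mod 21)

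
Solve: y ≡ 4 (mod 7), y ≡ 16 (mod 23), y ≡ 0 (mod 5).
M = 7 × 23 × 5 = 805. M₁ = 115, y₁ ≡ 5 (mod 7). M₂ = 35, y₂ ≡ 2 (mod 23). M₃ = 161, y₃ ≡ 1 (mod 5). y = 4×115×5 + 16×35×2 + 0×161×1 ≡ 200 (mod 805)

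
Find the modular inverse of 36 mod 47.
Since 47 is prime, by Fermat 36^(-1) ≡ 36^{45} ≡ 17 (mod 47). Verify: 36 × 17 = 612 ≡ 1 (mod 47)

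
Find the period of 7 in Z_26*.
Powers of 7 mod 26: 7^1≡7, 7^2≡23, 7^3≡5, 7^4≡9, 7^5≡11, 7^6≡25, 7^7≡19, 7^8≡3, 7^9≡21, 7^10≡17, 7^11≡15, 7^12≡1. So the order of 7 is 12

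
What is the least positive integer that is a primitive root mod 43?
g = 3. For each prime q|42: 3^{21}≡42, 3^{14}≡36, 3^{6}≡41, none ≡ 1, so ord_43(3) = 42 and 3 is a primitive root.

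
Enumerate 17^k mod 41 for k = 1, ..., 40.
17^1, 17^2, ..., 17^{40} mod 41: [17, 2, 34, 4, 27, 8, 13, 16, 26, 32, 11, 23, 22, 5, 3, 10, 6, 20, 12, 40, 24, 39, 7, 37, 14, 33, 28, 25, 15, 9, 30, 18, 19, 36, 38, 31, 35, 21, 29, 1]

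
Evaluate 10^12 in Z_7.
Using Fermat: 10^{6} ≡ 1 mod 7. 12 ≡ 0 mod 6. So 10^{12} ≡ 10^{0} ≡ 1 mod 7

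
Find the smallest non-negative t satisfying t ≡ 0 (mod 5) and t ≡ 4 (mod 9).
M = 5 × 9 = 45. M₁ = 9, y₁ ≡ 4 (mod 5). M₂ = 5, y₂ ≡ 2 (mod 9). t = 0×9×4 + 4×5×2 ≡ 40 (mod 45)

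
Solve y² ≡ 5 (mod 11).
The square roots of 5 mod 11 are 4 and 7. Verify: 4² = 16 ≡ 5 (mod 11)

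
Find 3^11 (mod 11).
Using Fermat: 3^{10} ≡ 1 (mod 11). 11 ≡ 1 (mod 10). So 3^{11} ≡ 3^{1} ≡ 3 (mod 11)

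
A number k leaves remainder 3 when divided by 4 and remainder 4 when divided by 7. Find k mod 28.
M = 4 × 7 = 28. M₁ = 7, y₁ ≡ 3 mod 4. M₂ = 4, y₂ ≡ 2 mod 7. k = 3×7×3 + 4×4×2 ≡ 11 mod 28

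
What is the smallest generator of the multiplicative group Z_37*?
g = 2. For each prime q|36: 2^{18}≡36, 2^{12}≡26, none ≡ 1, so ord_37(2) = 36 and 2 is a primitive root.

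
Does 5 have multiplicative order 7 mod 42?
Powers of 5 mod 42: 5^1≡5, 5^2≡25, 5^3≡41, 5^4≡37, 5^5≡17, 5^6≡1. Already 5^6≡1, so the order is 6 < 7. No, the actual order is 6.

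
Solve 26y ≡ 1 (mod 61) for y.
Since 61 is prime, by Fermat 26^(-1) ≡ 26^{59} ≡ 54 (mod 61). Verify: 26 × 54 = 1404 ≡ 1 (mod 61)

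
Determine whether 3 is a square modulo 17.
By Euler's criterion: 3^{8} ≡ 16 mod 17. Since this equals -1 (≡ 16), 3 is not a QR.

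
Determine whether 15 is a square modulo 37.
By Euler's criterion: 15^{18} ≡ 36 mod 37. Since this equals -1 (≡ 36), 15 is not a QR.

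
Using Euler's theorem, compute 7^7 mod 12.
By Euler: 7^{4} ≡ 1 mod 12 since gcd(7, 12) = 1. 7 = 1×4 + 3. So 7^{7} ≡ 7^{3} ≡ 7 mod 12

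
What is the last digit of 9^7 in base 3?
By repeated squaring mod 3: 9^{1}≡0, 9^{2}≡0, 9^{4}≡0. Then 9^{7} = 9^{4+2+1} ≡ 0 × 0 × 0 ≡ 0 mod 3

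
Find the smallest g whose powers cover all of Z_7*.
g = 3. For each prime q|6: 3^{3}≡6, 3^{2}≡2, none ≡ 1, so ord_7(3) = 6 and 3 is a primitive root.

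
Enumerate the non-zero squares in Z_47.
QRs mod 47: {1, 2, 3, 4, 6, 7, 8, 9, 12, 14, 16, 17, 18, 21, 24, 25, 27, 28, 32, 34, 36, 37, 42}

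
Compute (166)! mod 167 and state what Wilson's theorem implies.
(166)! mod 167 = 166. Since this equals -1 mod 167, Wilson confirms 167 is prime.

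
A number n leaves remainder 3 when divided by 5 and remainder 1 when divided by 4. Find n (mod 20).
M = 5 × 4 = 20. M₁ = 4, y₁ ≡ 4 (mod 5). M₂ = 5, y₂ ≡ 1 (mod 4). n = 3×4×4 + 1×5×1 ≡ 13 (mod 20)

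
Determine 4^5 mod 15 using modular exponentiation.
By repeated squaring mod 15: 4^{1}≡4, 4^{2}≡1, 4^{4}≡1. Then 4^{5} = 4^{4+1} ≡ 1 × 4 ≡ 4 mod 15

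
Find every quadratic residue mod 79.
Squares in Z_79*: {1, 2, 4, 5, 8, 9, 10, 11, 13, 16, 18, 19, 20, 21, 22, 23, 25, 26, 31, 32, 36, 38, 40, 42, 44, 45, 46, 49, 50, 51, 52, 55, 62, 64, 65, 67, 72, 73, 76}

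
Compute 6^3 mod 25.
6^{3} = 216 ≡ 16 mod 25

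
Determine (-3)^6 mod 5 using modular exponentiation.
Using Fermat: (-3)^{4} ≡ 1 mod 5. 6 ≡ 2 mod 4. So (-3)^{6} ≡ (-3)^{2} ≡ 4 mod 5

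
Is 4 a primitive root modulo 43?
4^{7} ≡ 1 mod 43 and 7 < 42, so ord_43(4) = 7 ≠ 42 and 4 is not a primitive root.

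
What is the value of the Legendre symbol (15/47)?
(15/47) = 15^{23} mod 47 = -1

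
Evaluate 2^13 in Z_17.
By repeated squaring mod 17: 2^{1}≡2, 2^{2}≡4, 2^{4}≡16, 2^{8}≡1. Then 2^{13} = 2^{8+4+1} ≡ 1 × 16 × 2 ≡ 15 mod 17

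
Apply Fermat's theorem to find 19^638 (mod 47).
By Fermat: 19^{46} ≡ 1 (mod 47). 638 ≡ 40 (mod 46). So 19^{638} ≡ 19^{40} ≡ 21 (mod 47)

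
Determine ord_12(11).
Powers of 11 mod 12: 11^1≡11, 11^2≡1. Order = 2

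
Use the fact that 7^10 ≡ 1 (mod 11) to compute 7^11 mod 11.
By Fermat: 7^{10} ≡ 1 (mod 11). So 7^{11} = 7^{10} · 7^{1} ≡ 7^{1} ≡ 7 (mod 11)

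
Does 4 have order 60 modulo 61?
4^{30} ≡ 1 mod 61 and 30 < 60, so ord_61(4) = 30 ≠ 60 and 4 is not a primitive root.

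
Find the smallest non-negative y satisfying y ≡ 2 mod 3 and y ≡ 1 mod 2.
M = 3 × 2 = 6. M₁ = 2, y₁ ≡ 2 mod 3. M₂ = 3, y₂ ≡ 1 mod 2. y = 2×2×2 + 1×3×1 ≡ 5 mod 6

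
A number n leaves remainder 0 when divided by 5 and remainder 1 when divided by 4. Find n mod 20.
M = 5 × 4 = 20. M₁ = 4, y₁ ≡ 4 mod 5. M₂ = 5, y₂ ≡ 1 mod 4. n = 0×4×4 + 1×5×1 ≡ 5 mod 20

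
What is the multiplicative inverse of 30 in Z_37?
Since 37 is prime, by Fermat 30^(-1) ≡ 30^{35} ≡ 21 (mod 37). Verify: 30 × 21 = 630 ≡ 1 (mod 37)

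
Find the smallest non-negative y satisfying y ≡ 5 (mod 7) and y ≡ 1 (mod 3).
M = 7 × 3 = 21. M₁ = 3, y₁ ≡ 5 (mod 7). M₂ = 7, y₂ ≡ 1 (mod 3). y = 5×3×5 + 1×7×1 ≡ 19 (mod 21)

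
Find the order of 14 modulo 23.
Powers of 14 mod 23: 14^1≡14, 14^2≡12, 14^3≡7, 14^4≡6, 14^5≡15, 14^6≡3, 14^7≡19, 14^8≡13, 14^9≡21, 14^10≡18, 14^11≡22, 14^12≡9, 14^13≡11, 14^14≡16, 14^15≡17, 14^16≡8, 14^17≡20, 14^18≡4, 14^19≡10, 14^20≡2, 14^21≡5, 14^22≡1. ord_23(14) = 22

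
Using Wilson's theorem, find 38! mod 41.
(40)! = (38)! × (39) × (40) ≡ -1 (mod 41). So (38)! ≡ -1 × [(40)(39)]^(-1) ≡ 20 (mod 41)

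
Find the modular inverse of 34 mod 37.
Since 37 is prime, by Fermat 34^(-1) ≡ 34^{35} ≡ 12 (mod 37). Verify: 34 × 12 = 408 ≡ 1 (mod 37)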